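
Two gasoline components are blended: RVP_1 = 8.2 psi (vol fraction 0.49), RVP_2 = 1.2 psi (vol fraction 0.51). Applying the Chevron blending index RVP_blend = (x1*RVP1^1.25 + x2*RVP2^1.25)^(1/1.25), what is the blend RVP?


Chevron index: RVP_blend = (sum xi*RVPi^1.25)^(1/1.25)
RVP^1.25 terms: 0.49 * 8.2^1.25 + 0.51 * 1.2^1.25 = 7.43983
RVP_blend = 7.43983^(1/1.25) = 4.980

4.980 psi


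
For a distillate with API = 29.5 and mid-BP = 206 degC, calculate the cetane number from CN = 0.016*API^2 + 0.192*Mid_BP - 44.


CN = 0.016 * 29.5^2 + 0.192 * 206 - 44
CN = 13.924 + 39.552 - 44 = 9.476

9.476


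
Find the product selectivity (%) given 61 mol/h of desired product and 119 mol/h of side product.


Selectivity = desired / (desired + undesired) * 100
Total products = 61 + 119 = 180 mol/h
S = 61 / 180 * 100
= 0.3389 * 100
= 33.89 %

33.89 %


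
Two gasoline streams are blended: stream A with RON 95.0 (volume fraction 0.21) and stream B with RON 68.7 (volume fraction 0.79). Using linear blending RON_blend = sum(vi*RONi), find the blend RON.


Linear blending: RON_blend = sum(vi * RONi)
Contribution 1: 0.21 * 95.0 = 19.95
Contribution 2: 0.79 * 68.7 = 54.273
RON_blend = 19.95 + 54.273 = 74.223

74.223


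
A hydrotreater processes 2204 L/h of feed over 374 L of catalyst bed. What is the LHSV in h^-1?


LHSV = volumetric feed rate / catalyst volume
= 2204 L/h / 374 L
= 5.893 h^-1

5.893 h^-1


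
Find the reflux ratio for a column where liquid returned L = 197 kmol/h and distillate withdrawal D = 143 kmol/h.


Reflux ratio definition: R = L / D (liquid returned / distillate withdrawn)
L = 197 kmol/h, D = 143 kmol/h
R = 197 / 143 = 1.378

1.378


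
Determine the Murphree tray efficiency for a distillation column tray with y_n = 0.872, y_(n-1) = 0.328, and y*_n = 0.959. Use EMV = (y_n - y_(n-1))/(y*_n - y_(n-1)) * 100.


Murphree vapor efficiency: EMV = (y_n - y_(n-1)) / (y*_n - y_(n-1)) * 100
EMV = (0.872 - 0.328) / (0.959 - 0.328) * 100 = 0.544 / 0.631 * 100 = 86.21

86.21 %


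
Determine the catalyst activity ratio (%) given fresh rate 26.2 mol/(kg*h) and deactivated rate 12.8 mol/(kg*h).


Activity (%) = (rate_used / rate_fresh) * 100
rate_used = 12.8, rate_fresh = 26.2
= (12.8 / 26.2) * 100
= 0.4885 * 100 = 48.85

48.85 %


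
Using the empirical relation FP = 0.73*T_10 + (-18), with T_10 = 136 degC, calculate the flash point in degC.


FP = 0.73 * 136 + (-18) = 81.28

81.28 degC


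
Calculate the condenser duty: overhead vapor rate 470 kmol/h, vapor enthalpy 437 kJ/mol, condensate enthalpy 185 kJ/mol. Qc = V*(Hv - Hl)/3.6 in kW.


Qc = 470 * (437 - 185) / 3.6 = 470 * 252 / 3.6 = 32900

32900 kW


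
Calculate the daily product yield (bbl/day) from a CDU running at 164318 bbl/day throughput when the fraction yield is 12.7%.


Crude throughput = 164318 bbl/day
Fraction yield = 12.7%
yield = throughput * fraction / 100
yield = 164318 * 12.7 / 100 = 20868.386

20868.386 bbl/day


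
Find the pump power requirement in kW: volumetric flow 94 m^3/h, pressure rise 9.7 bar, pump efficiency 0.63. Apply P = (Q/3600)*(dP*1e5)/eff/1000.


Q = 94 / 3600 = 0.0261111 m^3/s
P = 0.0261111 * (9.7 * 1e5) / 0.63 / 1000 = 40.20

40.20 kW


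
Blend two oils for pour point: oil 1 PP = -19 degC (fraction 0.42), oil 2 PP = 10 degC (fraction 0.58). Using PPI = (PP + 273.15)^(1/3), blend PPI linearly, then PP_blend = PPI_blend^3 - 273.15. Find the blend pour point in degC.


PPI_1 = (-19 + 273.15)^(1/3) = 6.334272
PPI_2 = (10 + 273.15)^(1/3) = 6.566574
PPI_blend = 0.42 * 6.334272 + 0.58 * 6.566574 = 6.469007
PP_blend = 6.469007^3 - 273.15 = 270.7153 - 273.15 = -2.43

-2.43 degC


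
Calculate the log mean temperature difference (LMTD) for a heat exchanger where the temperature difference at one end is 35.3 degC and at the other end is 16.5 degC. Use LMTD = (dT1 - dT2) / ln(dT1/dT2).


LMTD = (dT1 - dT2) / ln(dT1/dT2)
= (35.3 - 16.5) / ln(35.3 / 16.5) = 18.8 / 0.760523 = 24.72

24.72 degC


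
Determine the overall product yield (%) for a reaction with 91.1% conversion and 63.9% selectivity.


Overall yield = conversion (%) * selectivity (%) / 100
Conversion = 91.1%, Selectivity = 63.9%
Y = 91.1 * 63.9 / 100
= 58.2129 %

58.2129 %


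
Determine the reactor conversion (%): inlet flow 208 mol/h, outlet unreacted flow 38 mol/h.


X = (F_in - F_out) / F_in * 100
Moles reacted = 208 - 38 = 170
X = 170 / 208 * 100
= 0.8173 * 100
= 81.73 %

81.73 %


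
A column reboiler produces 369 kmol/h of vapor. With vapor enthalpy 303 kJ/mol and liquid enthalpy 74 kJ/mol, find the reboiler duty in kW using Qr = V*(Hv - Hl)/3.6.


Qr = 369 * (303 - 74) / 3.6 = 369 * 229 / 3.6 = 23470

23470 kW


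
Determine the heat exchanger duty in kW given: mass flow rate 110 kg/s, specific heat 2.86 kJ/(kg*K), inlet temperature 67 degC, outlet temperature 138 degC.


Q = m_dot * cp * delta_T
delta_T = 138 - 67 = 71 K
Q = 110 * 2.86 * 71
= 314.6 * 71
= 22336.6 kW

22336.6 kW


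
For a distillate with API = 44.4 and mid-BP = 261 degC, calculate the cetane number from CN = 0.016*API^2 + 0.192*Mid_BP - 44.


CN = 0.016 * 44.4^2 + 0.192 * 261 - 44
CN = 31.54176 + 50.112 - 44 = 37.65376

37.65376


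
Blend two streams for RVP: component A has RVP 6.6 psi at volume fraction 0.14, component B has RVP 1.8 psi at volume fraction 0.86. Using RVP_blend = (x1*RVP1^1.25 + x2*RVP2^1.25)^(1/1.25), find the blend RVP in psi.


Chevron index: RVP_blend = (sum xi*RVPi^1.25)^(1/1.25)
RVP^1.25 terms: 0.14 * 6.6^1.25 + 0.86 * 1.8^1.25 = 3.27405
RVP_blend = 3.27405^(1/1.25) = 2.583

2.583 psi


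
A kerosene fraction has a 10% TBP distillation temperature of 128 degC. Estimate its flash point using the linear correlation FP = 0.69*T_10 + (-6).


FP = 0.69 * 128 + (-6) = 82.32

82.32 degC


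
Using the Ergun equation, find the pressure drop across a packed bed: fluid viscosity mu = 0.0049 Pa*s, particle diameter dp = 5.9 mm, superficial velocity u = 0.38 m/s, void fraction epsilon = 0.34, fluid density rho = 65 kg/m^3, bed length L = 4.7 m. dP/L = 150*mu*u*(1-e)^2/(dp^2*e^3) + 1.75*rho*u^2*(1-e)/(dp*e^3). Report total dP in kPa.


dp = 5.9 mm = 0.0059 m
Viscous term = 150*0.0049*0.38*(1-0.34)^2 / (0.0059^2*0.34^3) = 88923.8
Inertial term = 1.75*65*0.38^2*(1-0.34) / (0.0059*0.34^3) = 46749.2
dP/L = 88923.8 + 46749.2 = 135673 Pa/m
dP = 135673 * 4.7 / 1000 = 637.7 kPa

637.7 kPa


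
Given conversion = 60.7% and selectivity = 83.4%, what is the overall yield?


Overall yield = conversion (%) * selectivity (%) / 100
Conversion = 60.7%, Selectivity = 83.4%
Y = 60.7 * 83.4 / 100
= 50.6238 %

50.6238 %


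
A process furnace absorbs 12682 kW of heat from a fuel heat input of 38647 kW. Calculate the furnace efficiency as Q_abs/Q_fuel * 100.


Furnace efficiency = Q_absorbed / Q_fuel * 100
= 12682 / 38647 * 100 = 32.81

32.81 %


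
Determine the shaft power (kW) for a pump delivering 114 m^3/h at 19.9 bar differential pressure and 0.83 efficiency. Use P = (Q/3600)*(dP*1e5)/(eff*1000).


Q = 114 / 3600 = 0.0316667 m^3/s
P = 0.0316667 * (19.9 * 1e5) / 0.83 / 1000 = 75.92

75.92 kW


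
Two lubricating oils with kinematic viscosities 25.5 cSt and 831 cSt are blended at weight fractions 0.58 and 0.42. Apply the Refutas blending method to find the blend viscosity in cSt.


Refutas method: VBN_i = 14.534*ln(ln(visc_i + 0.8)) + 10.975, blended linearly by mass fraction; since VBN is linear in VBI_i = ln(ln(visc_i + 0.8)) and the fractions sum to 1, blend VBI directly: visc = exp(exp(VBI_blend)) - 0.8
VBI_1 = ln(ln(25.5 + 0.8)) = 1.18466
VBI_2 = ln(ln(831 + 0.8)) = 1.90562
VBI_blend = 0.58 * 1.18466 + 0.42 * 1.90562 = 1.48746
visc_blend = exp(exp(1.48746)) - 0.8 = 82.78

82.78 cSt


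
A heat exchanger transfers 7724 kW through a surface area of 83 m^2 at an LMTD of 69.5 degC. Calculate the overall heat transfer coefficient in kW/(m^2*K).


From Q = U*A*LMTD, U = Q / (A * LMTD)
U = 7724 / (83 * 69.5) = 7724 / 5768.5 = 1.339

1.339 kW/(m^2*K)


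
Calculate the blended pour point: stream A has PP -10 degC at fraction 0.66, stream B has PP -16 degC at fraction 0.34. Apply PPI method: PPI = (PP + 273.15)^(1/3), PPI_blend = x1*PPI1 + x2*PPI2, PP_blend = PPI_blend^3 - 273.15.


PPI_1 = (-10 + 273.15)^(1/3) = 6.408176
PPI_2 = (-16 + 273.15)^(1/3) = 6.359098
PPI_blend = 0.66 * 6.408176 + 0.34 * 6.359098 = 6.391489
PP_blend = 6.391489^3 - 273.15 = 261.0996 - 273.15 = -12.05

-12.05 degC


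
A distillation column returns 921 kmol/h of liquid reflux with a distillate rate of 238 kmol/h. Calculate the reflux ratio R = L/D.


Reflux ratio definition: R = L / D (liquid returned / distillate withdrawn)
L = 921 kmol/h, D = 238 kmol/h
R = 921 / 238 = 3.870

3.870


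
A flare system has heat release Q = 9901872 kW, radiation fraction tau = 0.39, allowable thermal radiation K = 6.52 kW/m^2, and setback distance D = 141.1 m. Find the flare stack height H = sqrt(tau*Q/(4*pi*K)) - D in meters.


tau*Q/(4*pi*K) = 0.39 * 9901872 / (4 * pi * 6.52) = 47132.9
sqrt(47132.9) = 217.101
H = 217.101 - 141.1 = 76.00

76.00 m


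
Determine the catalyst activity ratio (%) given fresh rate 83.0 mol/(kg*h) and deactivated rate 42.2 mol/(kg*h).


Activity (%) = (rate_used / rate_fresh) * 100
rate_used = 42.2, rate_fresh = 83.0
= (42.2 / 83.0) * 100
= 0.5084 * 100 = 50.84

50.84 %


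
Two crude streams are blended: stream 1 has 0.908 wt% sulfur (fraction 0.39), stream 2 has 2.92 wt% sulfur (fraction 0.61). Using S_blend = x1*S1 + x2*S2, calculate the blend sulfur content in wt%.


Linear sulfur blending: S_blend = x1*S1 + x2*S2
Contribution 1: 0.39 * 0.908 = 0.35412 wt%
Contribution 2: 0.61 * 2.92 = 1.7812 wt%
S_blend = 0.35412 + 1.7812 = 2.13532

2.13532 wt%


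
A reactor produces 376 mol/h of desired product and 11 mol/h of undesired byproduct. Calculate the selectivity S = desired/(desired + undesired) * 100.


Selectivity = desired / (desired + undesired) * 100
Total products = 376 + 11 = 387 mol/h
S = 376 / 387 * 100
= 0.9716 * 100
= 97.16 %

97.16 %


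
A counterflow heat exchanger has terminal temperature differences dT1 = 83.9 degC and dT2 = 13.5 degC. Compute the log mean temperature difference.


LMTD = (dT1 - dT2) / ln(dT1/dT2)
= (83.9 - 13.5) / ln(83.9 / 13.5) = 70.4 / 1.82694 = 38.53

38.53 degC


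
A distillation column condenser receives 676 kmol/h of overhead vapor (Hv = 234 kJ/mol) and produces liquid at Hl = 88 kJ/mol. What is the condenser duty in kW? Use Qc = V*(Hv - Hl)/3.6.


Qc = 676 * (234 - 88) / 3.6 = 676 * 146 / 3.6 = 27420

27420 kW


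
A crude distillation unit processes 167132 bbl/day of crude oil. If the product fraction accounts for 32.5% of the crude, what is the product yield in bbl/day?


Crude throughput = 167132 bbl/day
Fraction yield = 32.5%
yield = throughput * fraction / 100
yield = 167132 * 32.5 / 100 = 54317.9

54317.9 bbl/day


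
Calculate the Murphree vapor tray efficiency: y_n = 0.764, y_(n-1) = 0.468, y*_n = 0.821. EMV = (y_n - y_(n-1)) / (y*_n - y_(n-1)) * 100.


Murphree vapor efficiency: EMV = (y_n - y_(n-1)) / (y*_n - y_(n-1)) * 100
EMV = (0.764 - 0.468) / (0.821 - 0.468) * 100 = 0.296 / 0.353 * 100 = 83.85

83.85 %


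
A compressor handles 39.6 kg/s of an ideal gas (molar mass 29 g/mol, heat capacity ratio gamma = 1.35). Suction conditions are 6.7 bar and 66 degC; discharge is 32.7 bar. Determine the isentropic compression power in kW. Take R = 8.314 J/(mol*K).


Isentropic work: W = m*(gamma/(gamma-1))*(R*T1/MW)*((P2/P1)^((gamma-1)/gamma) - 1)
T1 = 66 + 273.15 = 339.15 K
Pressure ratio = 32.7 / 6.7 = 4.8806
Exponent = (1.35 - 1)/1.35 = 0.259259
(P2/P1)^exp - 1 = 4.8806^0.259259 - 1 = 0.508318
W = 39.6 * 1.35 / 0.35 * 8.314 * 339.15 / 29 * 0.508318 = 7549

7549 kW


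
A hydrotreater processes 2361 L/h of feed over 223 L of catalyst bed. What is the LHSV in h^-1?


LHSV = volumetric feed rate / catalyst volume
= 2361 L/h / 223 L
= 10.59 h^-1

10.59 h^-1


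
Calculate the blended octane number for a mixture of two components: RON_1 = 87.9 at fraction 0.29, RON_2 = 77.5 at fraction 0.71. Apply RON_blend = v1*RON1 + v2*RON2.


Linear blending: RON_blend = sum(vi * RONi)
Contribution 1: 0.29 * 87.9 = 25.491
Contribution 2: 0.71 * 77.5 = 55.025
RON_blend = 25.491 + 55.025 = 80.516

80.516


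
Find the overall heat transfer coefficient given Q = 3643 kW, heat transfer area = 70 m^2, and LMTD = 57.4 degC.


From Q = U*A*LMTD, U = Q / (A * LMTD)
U = 3643 / (70 * 57.4) = 3643 / 4018 = 0.9067

0.9067 kW/(m^2*K)


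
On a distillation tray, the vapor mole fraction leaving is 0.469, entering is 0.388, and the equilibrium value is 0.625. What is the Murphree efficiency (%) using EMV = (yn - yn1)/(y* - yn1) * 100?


Murphree vapor efficiency: EMV = (y_n - y_(n-1)) / (y*_n - y_(n-1)) * 100
EMV = (0.469 - 0.388) / (0.625 - 0.388) * 100 = 0.081 / 0.237 * 100 = 34.18

34.18 %


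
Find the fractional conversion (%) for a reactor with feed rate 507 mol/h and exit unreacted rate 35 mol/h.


X = (F_in - F_out) / F_in * 100
Moles reacted = 507 - 35 = 472
X = 472 / 507 * 100
= 0.9310 * 100
= 93.10 %

93.10 %


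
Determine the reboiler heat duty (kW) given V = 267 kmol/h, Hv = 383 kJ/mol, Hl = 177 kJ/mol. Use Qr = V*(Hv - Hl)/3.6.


Qr = 267 * (383 - 177) / 3.6 = 267 * 206 / 3.6 = 15280

15280 kW


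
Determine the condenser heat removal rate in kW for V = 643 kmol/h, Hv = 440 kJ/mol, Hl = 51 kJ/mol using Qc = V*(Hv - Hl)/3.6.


Qc = 643 * (440 - 51) / 3.6 = 643 * 389 / 3.6 = 69480

69480 kW


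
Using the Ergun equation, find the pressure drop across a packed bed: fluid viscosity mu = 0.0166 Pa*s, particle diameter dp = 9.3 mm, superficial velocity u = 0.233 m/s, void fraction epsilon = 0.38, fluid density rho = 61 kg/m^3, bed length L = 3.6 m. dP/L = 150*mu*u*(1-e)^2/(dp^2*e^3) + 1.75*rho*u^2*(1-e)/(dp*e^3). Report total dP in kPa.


dp = 9.3 mm = 0.0093 m
Viscous term = 150*0.0166*0.233*(1-0.38)^2 / (0.0093^2*0.38^3) = 46991.8
Inertial term = 1.75*61*0.233^2*(1-0.38) / (0.0093*0.38^3) = 7041.05
dP/L = 46991.8 + 7041.05 = 54032.9 Pa/m
dP = 54032.9 * 3.6 / 1000 = 194.5 kPa

194.5 kPa


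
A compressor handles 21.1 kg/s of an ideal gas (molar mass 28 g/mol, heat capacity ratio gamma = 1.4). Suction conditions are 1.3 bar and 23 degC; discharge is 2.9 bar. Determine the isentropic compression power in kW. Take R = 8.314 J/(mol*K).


Isentropic work: W = m*(gamma/(gamma-1))*(R*T1/MW)*((P2/P1)^((gamma-1)/gamma) - 1)
T1 = 23 + 273.15 = 296.15 K
Pressure ratio = 2.9 / 1.3 = 2.23077
Exponent = (1.4 - 1)/1.4 = 0.285714
(P2/P1)^exp - 1 = 2.23077^0.285714 - 1 = 0.257646
W = 21.1 * 1.4 / 0.4 * 8.314 * 296.15 / 28 * 0.257646 = 1673

1673 kW


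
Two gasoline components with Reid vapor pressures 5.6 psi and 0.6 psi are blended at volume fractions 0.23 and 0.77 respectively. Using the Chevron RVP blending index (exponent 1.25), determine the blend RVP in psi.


Chevron index: RVP_blend = (sum xi*RVPi^1.25)^(1/1.25)
RVP^1.25 terms: 0.23 * 5.6^1.25 + 0.77 * 0.6^1.25 = 2.38797
RVP_blend = 2.38797^(1/1.25) = 2.006

2.006 psi


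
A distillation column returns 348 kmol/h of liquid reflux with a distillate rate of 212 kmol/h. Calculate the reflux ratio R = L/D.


Reflux ratio definition: R = L / D (liquid returned / distillate withdrawn)
L = 348 kmol/h, D = 212 kmol/h
R = 348 / 212 = 1.642

1.642


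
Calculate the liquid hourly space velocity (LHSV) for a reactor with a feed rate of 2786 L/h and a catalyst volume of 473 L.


LHSV = volumetric feed rate / catalyst volume
= 2786 L/h / 473 L
= 5.890 h^-1

5.890 h^-1


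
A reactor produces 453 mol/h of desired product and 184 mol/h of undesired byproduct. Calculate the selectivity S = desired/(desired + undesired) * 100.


Selectivity = desired / (desired + undesired) * 100
Total products = 453 + 184 = 637 mol/h
S = 453 / 637 * 100
= 0.7111 * 100
= 71.11 %

71.11 %


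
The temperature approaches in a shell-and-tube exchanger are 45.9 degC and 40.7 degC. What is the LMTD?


LMTD = (dT1 - dT2) / ln(dT1/dT2)
= (45.9 - 40.7) / ln(45.9 / 40.7) = 5.2 / 0.120237 = 43.25

43.25 degC


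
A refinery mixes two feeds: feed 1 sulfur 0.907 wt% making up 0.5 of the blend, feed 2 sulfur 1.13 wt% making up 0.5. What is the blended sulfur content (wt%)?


Linear sulfur blending: S_blend = x1*S1 + x2*S2
Contribution 1: 0.5 * 0.907 = 0.4535 wt%
Contribution 2: 0.5 * 1.13 = 0.565 wt%
S_blend = 0.4535 + 0.565 = 1.0185

1.0185 wt%


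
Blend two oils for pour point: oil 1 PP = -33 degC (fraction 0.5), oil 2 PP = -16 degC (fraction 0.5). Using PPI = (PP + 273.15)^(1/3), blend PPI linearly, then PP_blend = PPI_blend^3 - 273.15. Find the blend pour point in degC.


PPI_1 = (-33 + 273.15)^(1/3) = 6.215759
PPI_2 = (-16 + 273.15)^(1/3) = 6.359098
PPI_blend = 0.5 * 6.215759 + 0.5 * 6.359098 = 6.287429
PP_blend = 6.287429^3 - 273.15 = 248.5532 - 273.15 = -24.6

-24.6 degC


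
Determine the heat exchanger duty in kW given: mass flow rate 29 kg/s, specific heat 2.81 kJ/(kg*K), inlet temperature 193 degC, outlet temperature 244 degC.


Q = m_dot * cp * delta_T
delta_T = 244 - 193 = 51 K
Q = 29 * 2.81 * 51
= 81.49 * 51
= 4155.99 kW

4155.99 kW


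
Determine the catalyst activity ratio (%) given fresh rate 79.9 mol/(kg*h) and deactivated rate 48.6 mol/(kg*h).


Activity (%) = (rate_used / rate_fresh) * 100
rate_used = 48.6, rate_fresh = 79.9
= (48.6 / 79.9) * 100
= 0.6083 * 100 = 60.83

60.83 %


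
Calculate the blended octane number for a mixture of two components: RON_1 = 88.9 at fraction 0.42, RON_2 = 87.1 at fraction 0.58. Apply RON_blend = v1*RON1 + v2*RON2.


Linear blending: RON_blend = sum(vi * RONi)
Contribution 1: 0.42 * 88.9 = 37.338
Contribution 2: 0.58 * 87.1 = 50.518
RON_blend = 37.338 + 50.518 = 87.856

87.856


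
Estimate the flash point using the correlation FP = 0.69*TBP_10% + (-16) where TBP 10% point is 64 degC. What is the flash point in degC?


FP = 0.69 * 64 + (-16) = 28.16

28.16 degC


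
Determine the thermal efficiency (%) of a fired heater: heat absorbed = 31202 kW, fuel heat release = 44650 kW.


Furnace efficiency = Q_absorbed / Q_fuel * 100
= 31202 / 44650 * 100 = 69.88

69.88 %


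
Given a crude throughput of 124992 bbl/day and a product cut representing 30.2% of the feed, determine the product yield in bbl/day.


Crude throughput = 124992 bbl/day
Fraction yield = 30.2%
yield = throughput * fraction / 100
yield = 124992 * 30.2 / 100 = 37747.584

37747.584 bbl/day


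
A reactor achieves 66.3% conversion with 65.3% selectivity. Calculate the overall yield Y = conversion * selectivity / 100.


Overall yield = conversion (%) * selectivity (%) / 100
Conversion = 66.3%, Selectivity = 65.3%
Y = 66.3 * 65.3 / 100
= 43.2939 %

43.2939 %


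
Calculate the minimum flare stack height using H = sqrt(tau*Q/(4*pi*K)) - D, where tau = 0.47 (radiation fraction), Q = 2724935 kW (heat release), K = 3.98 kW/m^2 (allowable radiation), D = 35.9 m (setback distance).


tau*Q/(4*pi*K) = 0.47 * 2724935 / (4 * pi * 3.98) = 25607.1
sqrt(25607.1) = 160.022
H = 160.022 - 35.9 = 124.1

124.1 m


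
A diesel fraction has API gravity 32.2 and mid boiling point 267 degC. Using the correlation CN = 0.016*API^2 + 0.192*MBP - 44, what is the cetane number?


CN = 0.016 * 32.2^2 + 0.192 * 267 - 44
CN = 16.58944 + 51.264 - 44 = 23.85344

23.85344


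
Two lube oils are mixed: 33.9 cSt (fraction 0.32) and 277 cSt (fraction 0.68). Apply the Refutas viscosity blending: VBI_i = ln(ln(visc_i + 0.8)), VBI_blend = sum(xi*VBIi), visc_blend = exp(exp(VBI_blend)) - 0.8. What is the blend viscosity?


Refutas method: VBN_i = 14.534*ln(ln(visc_i + 0.8)) + 10.975, blended linearly by mass fraction; since VBN is linear in VBI_i = ln(ln(visc_i + 0.8)) and the fractions sum to 1, blend VBI directly: visc = exp(exp(VBI_blend)) - 0.8
VBI_1 = ln(ln(33.9 + 0.8)) = 1.26603
VBI_2 = ln(ln(277 + 0.8)) = 1.72756
VBI_blend = 0.32 * 1.26603 + 0.68 * 1.72756 = 1.57987
visc_blend = exp(exp(1.57987)) - 0.8 = 127.5

127.5 cSt


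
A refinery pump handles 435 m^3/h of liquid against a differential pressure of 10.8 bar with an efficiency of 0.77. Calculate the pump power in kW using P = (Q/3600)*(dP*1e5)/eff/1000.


Q = 435 / 3600 = 0.120833 m^3/s
P = 0.120833 * (10.8 * 1e5) / 0.77 / 1000 = 169.5

169.5 kW


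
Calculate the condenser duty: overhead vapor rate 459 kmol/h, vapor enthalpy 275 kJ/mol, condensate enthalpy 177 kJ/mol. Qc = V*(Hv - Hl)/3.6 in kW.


Qc = 459 * (275 - 177) / 3.6 = 459 * 98 / 3.6 = 12500

12500 kW


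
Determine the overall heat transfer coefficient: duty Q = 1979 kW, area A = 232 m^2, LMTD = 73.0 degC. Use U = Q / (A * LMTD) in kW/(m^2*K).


From Q = U*A*LMTD, U = Q / (A * LMTD)
U = 1979 / (232 * 73.0) = 1979 / 16936 = 0.1169

0.1169 kW/(m^2*K)


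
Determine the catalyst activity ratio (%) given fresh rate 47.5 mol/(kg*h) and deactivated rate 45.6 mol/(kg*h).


Activity (%) = (rate_used / rate_fresh) * 100
rate_used = 45.6, rate_fresh = 47.5
= (45.6 / 47.5) * 100
= 0.9600 * 100 = 96.00

96.00 %


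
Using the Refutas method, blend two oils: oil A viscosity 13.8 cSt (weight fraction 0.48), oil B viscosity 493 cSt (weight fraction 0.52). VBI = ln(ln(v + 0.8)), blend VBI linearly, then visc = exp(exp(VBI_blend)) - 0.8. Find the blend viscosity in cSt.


Refutas method: VBN_i = 14.534*ln(ln(visc_i + 0.8)) + 10.975, blended linearly by mass fraction; since VBN is linear in VBI_i = ln(ln(visc_i + 0.8)) and the fractions sum to 1, blend VBI directly: visc = exp(exp(VBI_blend)) - 0.8
VBI_1 = ln(ln(13.8 + 0.8)) = 0.986198
VBI_2 = ln(ln(493 + 0.8)) = 1.82489
VBI_blend = 0.48 * 0.986198 + 0.52 * 1.82489 = 1.42232
visc_blend = exp(exp(1.42232)) - 0.8 = 62.43

62.43 cSt


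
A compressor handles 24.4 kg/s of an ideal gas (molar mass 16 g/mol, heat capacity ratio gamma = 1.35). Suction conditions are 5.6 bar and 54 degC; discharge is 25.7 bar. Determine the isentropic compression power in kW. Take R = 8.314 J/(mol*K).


Isentropic work: W = m*(gamma/(gamma-1))*(R*T1/MW)*((P2/P1)^((gamma-1)/gamma) - 1)
T1 = 54 + 273.15 = 327.15 K
Pressure ratio = 25.7 / 5.6 = 4.58929
Exponent = (1.35 - 1)/1.35 = 0.259259
(P2/P1)^exp - 1 = 4.58929^0.259259 - 1 = 0.484443
W = 24.4 * 1.35 / 0.35 * 8.314 * 327.15 / 16 * 0.484443 = 7751

7751 kW


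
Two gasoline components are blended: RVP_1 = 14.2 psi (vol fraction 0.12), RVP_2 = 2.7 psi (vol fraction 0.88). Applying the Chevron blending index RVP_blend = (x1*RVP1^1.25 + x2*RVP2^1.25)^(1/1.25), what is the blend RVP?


Chevron index: RVP_blend = (sum xi*RVPi^1.25)^(1/1.25)
RVP^1.25 terms: 0.12 * 14.2^1.25 + 0.88 * 2.7^1.25 = 6.35352
RVP_blend = 6.35352^(1/1.25) = 4.389

4.389 psi


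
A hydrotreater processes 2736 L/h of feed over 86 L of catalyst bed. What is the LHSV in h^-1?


LHSV = volumetric feed rate / catalyst volume
= 2736 L/h / 86 L
= 31.81 h^-1

31.81 h^-1


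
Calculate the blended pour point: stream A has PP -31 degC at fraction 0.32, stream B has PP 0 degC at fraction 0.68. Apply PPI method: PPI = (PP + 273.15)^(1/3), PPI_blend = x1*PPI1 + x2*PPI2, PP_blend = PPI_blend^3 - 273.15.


PPI_1 = (-31 + 273.15)^(1/3) = 6.232967
PPI_2 = (0 + 273.15)^(1/3) = 6.488342
PPI_blend = 0.32 * 6.232967 + 0.68 * 6.488342 = 6.406622
PP_blend = 6.406622^3 - 273.15 = 262.9586 - 273.15 = -10.19

-10.19 degC


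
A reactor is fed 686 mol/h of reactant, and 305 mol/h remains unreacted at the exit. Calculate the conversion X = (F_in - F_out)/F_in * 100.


X = (F_in - F_out) / F_in * 100
Moles reacted = 686 - 305 = 381
X = 381 / 686 * 100
= 0.5554 * 100
= 55.54 %

55.54 %


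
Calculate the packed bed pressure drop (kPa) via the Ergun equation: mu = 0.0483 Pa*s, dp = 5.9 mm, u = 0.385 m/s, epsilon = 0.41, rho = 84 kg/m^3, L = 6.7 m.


dp = 5.9 mm = 0.0059 m
Viscous term = 150*0.0483*0.385*(1-0.41)^2 / (0.0059^2*0.41^3) = 404713
Inertial term = 1.75*84*0.385^2*(1-0.41) / (0.0059*0.41^3) = 31614.6
dP/L = 404713 + 31614.6 = 436328 Pa/m
dP = 436328 * 6.7 / 1000 = 2923 kPa

2923 kPa


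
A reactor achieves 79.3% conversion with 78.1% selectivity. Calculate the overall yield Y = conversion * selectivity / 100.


Overall yield = conversion (%) * selectivity (%) / 100
Conversion = 79.3%, Selectivity = 78.1%
Y = 79.3 * 78.1 / 100
= 61.9333 %

61.9333 %


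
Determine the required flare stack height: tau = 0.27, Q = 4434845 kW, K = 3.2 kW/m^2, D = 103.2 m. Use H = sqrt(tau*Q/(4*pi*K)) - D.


tau*Q/(4*pi*K) = 0.27 * 4434845 / (4 * pi * 3.2) = 29777.1
sqrt(29777.1) = 172.56
H = 172.56 - 103.2 = 69.36

69.36 m


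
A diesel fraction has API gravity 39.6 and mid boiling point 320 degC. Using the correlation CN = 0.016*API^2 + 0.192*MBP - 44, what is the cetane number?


CN = 0.016 * 39.6^2 + 0.192 * 320 - 44
CN = 25.09056 + 61.44 - 44 = 42.53056

42.53056


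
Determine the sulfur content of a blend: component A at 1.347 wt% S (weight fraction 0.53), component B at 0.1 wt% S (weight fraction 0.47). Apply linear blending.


Linear sulfur blending: S_blend = x1*S1 + x2*S2
Contribution 1: 0.53 * 1.347 = 0.71391 wt%
Contribution 2: 0.47 * 0.1 = 0.047 wt%
S_blend = 0.71391 + 0.047 = 0.76091

0.76091 wt%


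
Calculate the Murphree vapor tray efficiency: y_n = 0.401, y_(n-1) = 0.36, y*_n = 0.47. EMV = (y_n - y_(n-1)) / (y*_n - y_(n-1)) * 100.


Murphree vapor efficiency: EMV = (y_n - y_(n-1)) / (y*_n - y_(n-1)) * 100
EMV = (0.401 - 0.36) / (0.47 - 0.36) * 100 = 0.041 / 0.11 * 100 = 37.27

37.27 %


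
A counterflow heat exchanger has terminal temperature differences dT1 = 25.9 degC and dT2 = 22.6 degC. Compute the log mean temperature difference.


LMTD = (dT1 - dT2) / ln(dT1/dT2)
= (25.9 - 22.6) / ln(25.9 / 22.6) = 3.3 / 0.136293 = 24.21

24.21 degC


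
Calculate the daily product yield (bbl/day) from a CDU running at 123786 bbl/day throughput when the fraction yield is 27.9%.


Crude throughput = 123786 bbl/day
Fraction yield = 27.9%
yield = throughput * fraction / 100
yield = 123786 * 27.9 / 100 = 34536.294

34536.294 bbl/day


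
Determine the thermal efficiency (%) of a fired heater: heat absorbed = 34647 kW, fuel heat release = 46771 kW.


Furnace efficiency = Q_absorbed / Q_fuel * 100
= 34647 / 46771 * 100 = 74.08

74.08 %


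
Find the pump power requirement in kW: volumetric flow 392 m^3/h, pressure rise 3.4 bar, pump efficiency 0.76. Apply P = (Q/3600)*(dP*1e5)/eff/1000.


Q = 392 / 3600 = 0.108889 m^3/s
P = 0.108889 * (3.4 * 1e5) / 0.76 / 1000 = 48.71

48.71 kW


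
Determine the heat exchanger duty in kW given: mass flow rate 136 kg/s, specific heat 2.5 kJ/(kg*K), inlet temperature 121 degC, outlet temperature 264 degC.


Q = m_dot * cp * delta_T
delta_T = 264 - 121 = 143 K
Q = 136 * 2.5 * 143
= 340 * 143
= 48620 kW

48620 kW


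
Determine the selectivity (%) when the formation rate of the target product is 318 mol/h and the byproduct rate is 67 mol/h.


Selectivity = desired / (desired + undesired) * 100
Total products = 318 + 67 = 385 mol/h
S = 318 / 385 * 100
= 0.8260 * 100
= 82.60 %

82.60 %


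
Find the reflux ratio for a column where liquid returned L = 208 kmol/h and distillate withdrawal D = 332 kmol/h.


Reflux ratio definition: R = L / D (liquid returned / distillate withdrawn)
L = 208 kmol/h, D = 332 kmol/h
R = 208 / 332 = 0.6265

0.6265


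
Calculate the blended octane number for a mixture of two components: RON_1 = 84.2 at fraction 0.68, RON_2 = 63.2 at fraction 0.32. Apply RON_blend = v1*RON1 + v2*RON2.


Linear blending: RON_blend = sum(vi * RONi)
Contribution 1: 0.68 * 84.2 = 57.256
Contribution 2: 0.32 * 63.2 = 20.224
RON_blend = 57.256 + 20.224 = 77.48

77.48


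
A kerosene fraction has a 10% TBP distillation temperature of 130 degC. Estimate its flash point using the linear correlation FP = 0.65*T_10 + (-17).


FP = 0.65 * 130 + (-17) = 67.5

67.5 degC


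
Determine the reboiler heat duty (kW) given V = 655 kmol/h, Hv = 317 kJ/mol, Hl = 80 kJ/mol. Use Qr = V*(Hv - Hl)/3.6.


Qr = 655 * (317 - 80) / 3.6 = 655 * 237 / 3.6 = 43120

43120 kW


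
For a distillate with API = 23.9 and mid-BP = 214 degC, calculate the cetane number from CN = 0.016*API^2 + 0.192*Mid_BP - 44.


CN = 0.016 * 23.9^2 + 0.192 * 214 - 44
CN = 9.13936 + 41.088 - 44 = 6.22736

6.22736


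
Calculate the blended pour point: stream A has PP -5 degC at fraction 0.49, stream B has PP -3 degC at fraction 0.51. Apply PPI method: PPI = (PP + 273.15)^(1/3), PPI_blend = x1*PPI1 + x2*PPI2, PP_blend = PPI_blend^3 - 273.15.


PPI_1 = (-5 + 273.15)^(1/3) = 6.448508
PPI_2 = (-3 + 273.15)^(1/3) = 6.464501
PPI_blend = 0.49 * 6.448508 + 0.51 * 6.464501 = 6.456664
PP_blend = 6.456664^3 - 273.15 = 269.1687 - 273.15 = -3.98

-3.98 degC


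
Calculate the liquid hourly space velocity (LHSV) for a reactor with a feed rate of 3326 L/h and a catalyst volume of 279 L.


LHSV = volumetric feed rate / catalyst volume
= 3326 L/h / 279 L
= 11.92 h^-1

11.92 h^-1


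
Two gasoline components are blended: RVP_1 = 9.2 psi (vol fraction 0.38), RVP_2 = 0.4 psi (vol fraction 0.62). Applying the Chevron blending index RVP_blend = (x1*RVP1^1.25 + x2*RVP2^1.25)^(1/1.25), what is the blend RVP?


Chevron index: RVP_blend = (sum xi*RVPi^1.25)^(1/1.25)
RVP^1.25 terms: 0.38 * 9.2^1.25 + 0.62 * 0.4^1.25 = 6.28584
RVP_blend = 6.28584^(1/1.25) = 4.352

4.352 psi


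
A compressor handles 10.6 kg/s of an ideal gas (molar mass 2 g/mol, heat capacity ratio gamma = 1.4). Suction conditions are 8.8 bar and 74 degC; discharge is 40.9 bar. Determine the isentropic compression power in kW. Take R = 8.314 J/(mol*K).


Isentropic work: W = m*(gamma/(gamma-1))*(R*T1/MW)*((P2/P1)^((gamma-1)/gamma) - 1)
T1 = 74 + 273.15 = 347.15 K
Pressure ratio = 40.9 / 8.8 = 4.64773
Exponent = (1.4 - 1)/1.4 = 0.285714
(P2/P1)^exp - 1 = 4.64773^0.285714 - 1 = 0.551101
W = 10.6 * 1.4 / 0.4 * 8.314 * 347.15 / 2 * 0.551101 = 29510

29510 kW


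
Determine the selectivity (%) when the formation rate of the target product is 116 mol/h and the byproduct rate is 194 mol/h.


Selectivity = desired / (desired + undesired) * 100
Total products = 116 + 194 = 310 mol/h
S = 116 / 310 * 100
= 0.3742 * 100
= 37.42 %

37.42 %


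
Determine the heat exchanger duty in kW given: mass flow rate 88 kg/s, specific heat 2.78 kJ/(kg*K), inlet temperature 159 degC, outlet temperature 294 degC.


Q = m_dot * cp * delta_T
delta_T = 294 - 159 = 135 K
Q = 88 * 2.78 * 135
= 244.64 * 135
= 33026.4 kW

33026.4 kW


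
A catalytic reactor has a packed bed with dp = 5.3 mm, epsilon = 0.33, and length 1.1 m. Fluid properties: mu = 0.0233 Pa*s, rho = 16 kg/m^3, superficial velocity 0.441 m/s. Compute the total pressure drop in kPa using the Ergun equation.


dp = 5.3 mm = 0.0053 m
Viscous term = 150*0.0233*0.441*(1-0.33)^2 / (0.0053^2*0.33^3) = 685396
Inertial term = 1.75*16*0.441^2*(1-0.33) / (0.0053*0.33^3) = 19155.4
dP/L = 685396 + 19155.4 = 704551 Pa/m
dP = 704551 * 1.1 / 1000 = 775.0 kPa

775.0 kPa


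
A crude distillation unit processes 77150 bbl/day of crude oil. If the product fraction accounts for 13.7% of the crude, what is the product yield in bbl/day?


Crude throughput = 77150 bbl/day
Fraction yield = 13.7%
yield = throughput * fraction / 100
yield = 77150 * 13.7 / 100 = 10569.55

10569.55 bbl/day


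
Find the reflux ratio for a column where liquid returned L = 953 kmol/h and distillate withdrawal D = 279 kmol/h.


Reflux ratio definition: R = L / D (liquid returned / distillate withdrawn)
L = 953 kmol/h, D = 279 kmol/h
R = 953 / 279 = 3.416

3.416


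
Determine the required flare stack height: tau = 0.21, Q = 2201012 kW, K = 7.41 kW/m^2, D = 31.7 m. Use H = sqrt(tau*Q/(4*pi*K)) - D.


tau*Q/(4*pi*K) = 0.21 * 2201012 / (4 * pi * 7.41) = 4963.79
sqrt(4963.79) = 70.4542
H = 70.4542 - 31.7 = 38.75

38.75 m


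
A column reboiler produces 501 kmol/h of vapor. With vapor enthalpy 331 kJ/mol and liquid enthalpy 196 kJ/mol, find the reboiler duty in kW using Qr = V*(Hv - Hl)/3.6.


Qr = 501 * (331 - 196) / 3.6 = 501 * 135 / 3.6 = 18790

18790 kW


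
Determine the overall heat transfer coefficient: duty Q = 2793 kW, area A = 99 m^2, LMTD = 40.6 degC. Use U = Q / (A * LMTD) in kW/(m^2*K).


From Q = U*A*LMTD, U = Q / (A * LMTD)
U = 2793 / (99 * 40.6) = 2793 / 4019.4 = 0.6949

0.6949 kW/(m^2*K)


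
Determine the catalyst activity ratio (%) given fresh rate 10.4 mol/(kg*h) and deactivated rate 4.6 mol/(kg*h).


Activity (%) = (rate_used / rate_fresh) * 100
rate_used = 4.6, rate_fresh = 10.4
= (4.6 / 10.4) * 100
= 0.4423 * 100 = 44.23

44.23 %


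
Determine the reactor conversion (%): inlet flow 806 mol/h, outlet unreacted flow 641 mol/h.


X = (F_in - F_out) / F_in * 100
Moles reacted = 806 - 641 = 165
X = 165 / 806 * 100
= 0.2047 * 100
= 20.47 %

20.47 %


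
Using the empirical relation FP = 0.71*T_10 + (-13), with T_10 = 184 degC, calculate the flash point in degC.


FP = 0.71 * 184 + (-13) = 117.64

117.64 degC


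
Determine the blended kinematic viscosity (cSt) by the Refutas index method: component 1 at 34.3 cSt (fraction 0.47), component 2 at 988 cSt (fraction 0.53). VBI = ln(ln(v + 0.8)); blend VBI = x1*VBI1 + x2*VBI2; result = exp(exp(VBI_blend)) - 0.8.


Refutas method: VBN_i = 14.534*ln(ln(visc_i + 0.8)) + 10.975, blended linearly by mass fraction; since VBN is linear in VBI_i = ln(ln(visc_i + 0.8)) and the fractions sum to 1, blend VBI directly: visc = exp(exp(VBI_blend)) - 0.8
VBI_1 = ln(ln(34.3 + 0.8)) = 1.26926
VBI_2 = ln(ln(988 + 0.8)) = 1.93101
VBI_blend = 0.47 * 1.26926 + 0.53 * 1.93101 = 1.61999
visc_blend = exp(exp(1.61999)) - 0.8 = 155.7

155.7 cSt


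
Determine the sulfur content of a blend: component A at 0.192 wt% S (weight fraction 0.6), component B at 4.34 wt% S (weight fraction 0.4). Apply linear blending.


Linear sulfur blending: S_blend = x1*S1 + x2*S2
Contribution 1: 0.6 * 0.192 = 0.1152 wt%
Contribution 2: 0.4 * 4.34 = 1.736 wt%
S_blend = 0.1152 + 1.736 = 1.8512

1.8512 wt%


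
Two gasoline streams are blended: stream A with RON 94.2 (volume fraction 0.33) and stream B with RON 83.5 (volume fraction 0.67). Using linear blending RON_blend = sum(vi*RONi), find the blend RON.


Linear blending: RON_blend = sum(vi * RONi)
Contribution 1: 0.33 * 94.2 = 31.086
Contribution 2: 0.67 * 83.5 = 55.945
RON_blend = 31.086 + 55.945 = 87.031

87.031


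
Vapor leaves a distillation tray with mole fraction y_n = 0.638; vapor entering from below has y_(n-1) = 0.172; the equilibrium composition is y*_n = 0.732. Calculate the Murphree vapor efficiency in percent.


Murphree vapor efficiency: EMV = (y_n - y_(n-1)) / (y*_n - y_(n-1)) * 100
EMV = (0.638 - 0.172) / (0.732 - 0.172) * 100 = 0.466 / 0.56 * 100 = 83.21

83.21 %


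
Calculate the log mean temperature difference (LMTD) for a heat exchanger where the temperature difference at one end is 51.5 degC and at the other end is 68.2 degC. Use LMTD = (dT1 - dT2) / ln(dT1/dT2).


LMTD = (dT1 - dT2) / ln(dT1/dT2)
= (51.5 - 68.2) / ln(51.5 / 68.2) = -16.7 / -0.280863 = 59.46

59.46 degC


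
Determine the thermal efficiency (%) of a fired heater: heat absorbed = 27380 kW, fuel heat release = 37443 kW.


Furnace efficiency = Q_absorbed / Q_fuel * 100
= 27380 / 37443 * 100 = 73.12

73.12 %


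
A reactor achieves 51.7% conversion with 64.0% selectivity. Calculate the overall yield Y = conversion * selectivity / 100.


Overall yield = conversion (%) * selectivity (%) / 100
Conversion = 51.7%, Selectivity = 64.0%
Y = 51.7 * 64.0 / 100
= 33.088 %

33.088 %


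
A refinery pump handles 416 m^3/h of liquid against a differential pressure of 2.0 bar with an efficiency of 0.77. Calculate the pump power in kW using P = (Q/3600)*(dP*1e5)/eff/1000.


Q = 416 / 3600 = 0.115556 m^3/s
P = 0.115556 * (2.0 * 1e5) / 0.77 / 1000 = 30.01

30.01 kW


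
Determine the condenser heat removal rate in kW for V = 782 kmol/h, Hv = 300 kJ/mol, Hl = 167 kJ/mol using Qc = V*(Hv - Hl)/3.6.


Qc = 782 * (300 - 167) / 3.6 = 782 * 133 / 3.6 = 28890

28890 kW


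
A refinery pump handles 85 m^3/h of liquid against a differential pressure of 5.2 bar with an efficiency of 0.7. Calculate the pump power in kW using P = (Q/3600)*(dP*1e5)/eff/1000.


Q = 85 / 3600 = 0.0236111 m^3/s
P = 0.0236111 * (5.2 * 1e5) / 0.7 / 1000 = 17.54

17.54 kW


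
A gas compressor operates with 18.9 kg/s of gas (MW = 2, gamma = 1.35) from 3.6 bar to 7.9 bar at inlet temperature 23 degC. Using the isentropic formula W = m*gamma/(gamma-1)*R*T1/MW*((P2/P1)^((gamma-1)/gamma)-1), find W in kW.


Isentropic work: W = m*(gamma/(gamma-1))*(R*T1/MW)*((P2/P1)^((gamma-1)/gamma) - 1)
T1 = 23 + 273.15 = 296.15 K
Pressure ratio = 7.9 / 3.6 = 2.19444
Exponent = (1.35 - 1)/1.35 = 0.259259
(P2/P1)^exp - 1 = 2.19444^0.259259 - 1 = 0.226002
W = 18.9 * 1.35 / 0.35 * 8.314 * 296.15 / 2 * 0.226002 = 20280

20280 kW


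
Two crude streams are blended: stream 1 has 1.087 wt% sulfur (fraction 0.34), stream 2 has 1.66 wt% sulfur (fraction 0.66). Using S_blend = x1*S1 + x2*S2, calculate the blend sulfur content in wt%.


Linear sulfur blending: S_blend = x1*S1 + x2*S2
Contribution 1: 0.34 * 1.087 = 0.36958 wt%
Contribution 2: 0.66 * 1.66 = 1.0956 wt%
S_blend = 0.36958 + 1.0956 = 1.46518

1.46518 wt%


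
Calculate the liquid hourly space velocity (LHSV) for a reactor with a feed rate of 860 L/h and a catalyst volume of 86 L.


LHSV = volumetric feed rate / catalyst volume
= 860 L/h / 86 L
= 10.00 h^-1

10.00 h^-1


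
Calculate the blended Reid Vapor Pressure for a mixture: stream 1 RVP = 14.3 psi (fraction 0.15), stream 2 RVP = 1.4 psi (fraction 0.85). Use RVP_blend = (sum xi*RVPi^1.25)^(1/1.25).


Chevron index: RVP_blend = (sum xi*RVPi^1.25)^(1/1.25)
RVP^1.25 terms: 0.15 * 14.3^1.25 + 0.85 * 1.4^1.25 = 5.46563
RVP_blend = 5.46563^(1/1.25) = 3.891

3.891 psi


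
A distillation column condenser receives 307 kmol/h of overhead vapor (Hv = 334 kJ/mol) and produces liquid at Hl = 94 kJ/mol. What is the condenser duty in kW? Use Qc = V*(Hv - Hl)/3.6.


Qc = 307 * (334 - 94) / 3.6 = 307 * 240 / 3.6 = 20470

20470 kW


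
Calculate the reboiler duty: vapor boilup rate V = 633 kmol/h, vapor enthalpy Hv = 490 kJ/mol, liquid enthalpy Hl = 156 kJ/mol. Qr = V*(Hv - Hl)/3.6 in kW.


Qr = 633 * (490 - 156) / 3.6 = 633 * 334 / 3.6 = 58730

58730 kW


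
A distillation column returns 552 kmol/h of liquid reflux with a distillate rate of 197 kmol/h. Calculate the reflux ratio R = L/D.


Reflux ratio definition: R = L / D (liquid returned / distillate withdrawn)
L = 552 kmol/h, D = 197 kmol/h
R = 552 / 197 = 2.802

2.802


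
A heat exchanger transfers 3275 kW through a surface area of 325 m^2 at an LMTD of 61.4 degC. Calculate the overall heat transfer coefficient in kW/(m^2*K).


From Q = U*A*LMTD, U = Q / (A * LMTD)
U = 3275 / (325 * 61.4) = 3275 / 19955 = 0.1641

0.1641 kW/(m^2*K)


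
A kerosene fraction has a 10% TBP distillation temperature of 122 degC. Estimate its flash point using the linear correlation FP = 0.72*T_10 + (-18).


FP = 0.72 * 122 + (-18) = 69.84

69.84 degC


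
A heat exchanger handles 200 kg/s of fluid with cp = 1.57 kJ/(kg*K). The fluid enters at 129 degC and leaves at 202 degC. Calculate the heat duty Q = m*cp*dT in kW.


Q = m_dot * cp * delta_T
delta_T = 202 - 129 = 73 K
Q = 200 * 1.57 * 73
= 314 * 73
= 22922 kW

22922 kW


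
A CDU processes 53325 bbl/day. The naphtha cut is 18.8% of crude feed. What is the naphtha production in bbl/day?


Crude throughput = 53325 bbl/day
Fraction yield = 18.8%
yield = throughput * fraction / 100
yield = 53325 * 18.8 / 100 = 10025.1

10025.1 bbl/day


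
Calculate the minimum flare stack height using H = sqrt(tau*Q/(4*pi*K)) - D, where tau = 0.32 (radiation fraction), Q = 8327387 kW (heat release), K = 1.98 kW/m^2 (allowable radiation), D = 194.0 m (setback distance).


tau*Q/(4*pi*K) = 0.32 * 8327387 / (4 * pi * 1.98) = 107099
sqrt(107099) = 327.26
H = 327.26 - 194.0 = 133.3

133.3 m
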